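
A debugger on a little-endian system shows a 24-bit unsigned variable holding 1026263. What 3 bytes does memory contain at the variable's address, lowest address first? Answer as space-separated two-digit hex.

D7 A8 0F

1026263 in hexadecimal, padded to 24 bits, is 0x0FA8D7.
Split into bytes (most-significant first): 0F A8 D7.
Little-endian stores the least-significant byte at the lowest address.
So at ascending addresses the bytes are D7 A8 0F.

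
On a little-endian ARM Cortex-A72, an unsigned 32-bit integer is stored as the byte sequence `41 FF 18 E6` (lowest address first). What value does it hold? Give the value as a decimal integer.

Little-endian: lowest address holds the least-significant byte.
Reassemble most-significant byte first: E6 18 FF 41 → 0xE618FF41.
0xE618FF41 = 3860397889.

3860397889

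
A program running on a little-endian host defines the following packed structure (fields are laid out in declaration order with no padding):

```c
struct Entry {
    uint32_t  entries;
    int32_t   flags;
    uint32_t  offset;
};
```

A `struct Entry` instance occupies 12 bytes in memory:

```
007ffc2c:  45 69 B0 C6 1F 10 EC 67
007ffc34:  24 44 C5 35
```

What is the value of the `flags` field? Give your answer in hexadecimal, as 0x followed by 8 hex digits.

`flags` follows `entries` (4 bytes), so it starts at byte offset 4 and occupies 4 bytes.
Bytes at offsets 4..7: 1F 10 EC 67.
Little-endian: lowest address holds the least-significant byte.
Reassemble most-significant byte first: 67 EC 10 1F → 0x67EC101F.

0x67EC101F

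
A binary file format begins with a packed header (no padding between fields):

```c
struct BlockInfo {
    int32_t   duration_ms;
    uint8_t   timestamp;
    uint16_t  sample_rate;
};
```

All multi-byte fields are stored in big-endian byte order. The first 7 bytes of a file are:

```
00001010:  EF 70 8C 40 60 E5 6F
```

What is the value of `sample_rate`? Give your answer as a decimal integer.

58735

`sample_rate` follows `duration_ms` (4 B), `timestamp` (1 B), so it starts at offset 4 + 1 = 5 and occupies 2 bytes.
Bytes at offsets 5..6: E5 6F.
Big-endian stores the most-significant byte at the lowest address.
The bytes are already most-significant first: 0xE56F.
0xE56F = 58735.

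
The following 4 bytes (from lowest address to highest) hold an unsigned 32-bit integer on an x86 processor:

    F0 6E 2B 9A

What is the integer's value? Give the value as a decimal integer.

2586537712

In little-endian order the low byte comes first in memory.
Reassemble most-significant byte first: 9A 2B 6E F0 → 0x9A2B6EF0.
0x9A2B6EF0 = 2586537712.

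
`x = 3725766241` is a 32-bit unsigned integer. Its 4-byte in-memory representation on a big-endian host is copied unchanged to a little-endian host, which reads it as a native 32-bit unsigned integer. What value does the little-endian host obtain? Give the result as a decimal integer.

1638798046

3725766241 in 32-bit hexadecimal is 0xDE12AE61.
Stored big-endian, the bytes at ascending addresses are DE 12 AE 61.
Read back as little-endian, the first byte is least significant, giving 0x61AE12DE.
0x61AE12DE = 1638798046.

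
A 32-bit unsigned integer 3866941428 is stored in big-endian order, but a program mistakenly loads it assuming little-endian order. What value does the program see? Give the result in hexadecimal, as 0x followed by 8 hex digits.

0xF4D77CE6

3866941428 in 32-bit hexadecimal is 0xE67CD7F4.
Stored big-endian, the bytes at ascending addresses are E6 7C D7 F4.
Read back as little-endian, the first byte is least significant, giving 0xF4D77CE6.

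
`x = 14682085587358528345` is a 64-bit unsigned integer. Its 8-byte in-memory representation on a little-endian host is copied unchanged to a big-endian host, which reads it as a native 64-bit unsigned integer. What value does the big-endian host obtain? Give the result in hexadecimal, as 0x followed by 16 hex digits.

0x5933637C0D3FC1CB

14682085587358528345 in 64-bit hexadecimal is 0xCBC13F0D7C633359.
Stored little-endian, the bytes at ascending addresses are 59 33 63 7C 0D 3F C1 CB.
Read back as big-endian, the last byte is least significant, giving 0x5933637C0D3FC1CB.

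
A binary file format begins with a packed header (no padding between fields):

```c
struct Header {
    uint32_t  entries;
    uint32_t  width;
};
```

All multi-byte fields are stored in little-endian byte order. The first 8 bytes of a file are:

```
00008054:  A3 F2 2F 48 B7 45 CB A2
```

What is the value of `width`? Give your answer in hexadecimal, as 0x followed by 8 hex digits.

0xA2CB45B7

`width` follows `entries` (4 bytes), so it starts at byte offset 4 and occupies 4 bytes.
Bytes at offsets 4..7: B7 45 CB A2.
Little-endian stores the least-significant byte at the lowest address.
Reassemble most-significant byte first: A2 CB 45 B7 → 0xA2CB45B7.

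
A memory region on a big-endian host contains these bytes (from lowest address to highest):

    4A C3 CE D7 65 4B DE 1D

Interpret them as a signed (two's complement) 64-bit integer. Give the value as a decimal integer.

5387377003778006557

Big-endian stores the most-significant byte at the lowest address.
The bytes are already most-significant first: 0x4AC3CED7654BDE1D.
0x4AC3CED7654BDE1D = 5387377003778006557.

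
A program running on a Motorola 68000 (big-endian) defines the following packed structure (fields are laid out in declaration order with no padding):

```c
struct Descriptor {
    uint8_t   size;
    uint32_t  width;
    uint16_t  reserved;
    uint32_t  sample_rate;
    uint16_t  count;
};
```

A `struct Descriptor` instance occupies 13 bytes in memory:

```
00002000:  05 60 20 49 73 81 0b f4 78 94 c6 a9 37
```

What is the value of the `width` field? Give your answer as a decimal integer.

`width` follows `size` (1 byte), so it starts at byte offset 1 and occupies 4 bytes.
Bytes at offsets 1..4: 60 20 49 73.
In big-endian order the high byte comes first in memory.
The bytes are already most-significant first: 0x60204973.
0x60204973 = 1612728691.

1612728691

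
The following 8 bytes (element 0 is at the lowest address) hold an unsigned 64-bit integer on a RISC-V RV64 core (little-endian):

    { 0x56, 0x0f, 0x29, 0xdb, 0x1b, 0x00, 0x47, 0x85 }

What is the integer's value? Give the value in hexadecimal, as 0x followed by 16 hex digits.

0x8547001BDB290F56

In little-endian order the low byte comes first in memory.
Reassemble most-significant byte first: 85 47 00 1B DB 29 0F 56 → 0x8547001BDB290F56.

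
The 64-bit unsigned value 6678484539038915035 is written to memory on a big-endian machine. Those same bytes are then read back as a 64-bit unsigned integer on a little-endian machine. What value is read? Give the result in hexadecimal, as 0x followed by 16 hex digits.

6678484539038915035 in 64-bit hexadecimal is 0x5CAEBE4DDB5A59DB.
Stored big-endian, the bytes at ascending addresses are 5C AE BE 4D DB 5A 59 DB.
Read back as little-endian, the first byte is least significant, giving 0xDB595ADB4DBEAE5C.

0xDB595ADB4DBEAE5C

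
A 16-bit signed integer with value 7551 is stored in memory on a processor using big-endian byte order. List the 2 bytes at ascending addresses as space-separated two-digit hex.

1D 7F

7551 in hexadecimal, padded to 16 bits, is 0x1D7F.
Split into bytes (most-significant first): 1D 7F.
Big-endian stores the most-significant byte at the lowest address.
So the memory order matches the most-significant-first order: 1D 7F.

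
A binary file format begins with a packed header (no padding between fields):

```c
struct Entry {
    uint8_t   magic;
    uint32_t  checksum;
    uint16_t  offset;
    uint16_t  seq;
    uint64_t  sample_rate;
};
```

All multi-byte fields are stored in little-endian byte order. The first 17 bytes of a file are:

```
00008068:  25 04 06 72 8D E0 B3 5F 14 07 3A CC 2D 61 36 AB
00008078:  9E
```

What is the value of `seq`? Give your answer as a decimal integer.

5215

`seq` follows `magic` (1 B), `checksum` (4 B), `offset` (2 B), so it starts at offset 1 + 4 + 2 = 7 and occupies 2 bytes.
Bytes at offsets 7..8: 5F 14.
Little-endian: lowest address holds the least-significant byte.
Reassemble most-significant byte first: 14 5F → 0x145F.
0x145F = 5215.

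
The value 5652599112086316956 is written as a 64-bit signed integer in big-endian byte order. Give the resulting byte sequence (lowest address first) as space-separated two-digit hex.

5652599112086316956 in hexadecimal, padded to 64 bits, is 0x4E7210F19597E79C.
Split into bytes (most-significant first): 4E 72 10 F1 95 97 E7 9C.
Big-endian stores the most-significant byte at the lowest address.
So the memory order matches the most-significant-first order: 4E 72 10 F1 95 97 E7 9C.

4E 72 10 F1 95 97 E7 9C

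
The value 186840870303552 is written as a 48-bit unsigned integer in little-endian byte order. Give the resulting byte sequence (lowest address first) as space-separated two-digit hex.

186840870303552 in hexadecimal, padded to 48 bits, is 0xA9EE47B43740.
Split into bytes (most-significant first): A9 EE 47 B4 37 40.
Little-endian stores the least-significant byte at the lowest address.
So at ascending addresses the bytes are 40 37 B4 47 EE A9.

40 37 B4 47 EE A9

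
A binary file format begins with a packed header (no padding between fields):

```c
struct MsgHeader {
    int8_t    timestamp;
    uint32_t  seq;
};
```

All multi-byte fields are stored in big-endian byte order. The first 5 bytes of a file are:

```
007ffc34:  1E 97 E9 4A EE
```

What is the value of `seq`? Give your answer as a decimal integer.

`seq` follows `timestamp` (1 byte), so it starts at byte offset 1 and occupies 4 bytes.
Bytes at offsets 1..4: 97 E9 4A EE.
Big-endian: lowest address holds the most-significant byte.
The bytes are already most-significant first: 0x97E94AEE.
0x97E94AEE = 2548648686.

2548648686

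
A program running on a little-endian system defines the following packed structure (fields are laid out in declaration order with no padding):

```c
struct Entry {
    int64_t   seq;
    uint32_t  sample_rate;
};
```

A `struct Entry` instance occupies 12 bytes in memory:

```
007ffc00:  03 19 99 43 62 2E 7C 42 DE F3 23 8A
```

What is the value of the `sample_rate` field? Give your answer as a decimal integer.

2317611998

`sample_rate` follows `seq` (8 bytes), so it starts at byte offset 8 and occupies 4 bytes.
Bytes at offsets 8..11: DE F3 23 8A.
In little-endian order the low byte comes first in memory.
Reassemble most-significant byte first: 8A 23 F3 DE → 0x8A23F3DE.
0x8A23F3DE = 2317611998.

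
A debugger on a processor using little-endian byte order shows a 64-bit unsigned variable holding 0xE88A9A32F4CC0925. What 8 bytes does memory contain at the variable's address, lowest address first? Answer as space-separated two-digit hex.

Split into bytes (most-significant first): E8 8A 9A 32 F4 CC 09 25.
Little-endian: lowest address holds the least-significant byte.
So at ascending addresses the bytes are 25 09 CC F4 32 9A 8A E8.

25 09 CC F4 32 9A 8A E8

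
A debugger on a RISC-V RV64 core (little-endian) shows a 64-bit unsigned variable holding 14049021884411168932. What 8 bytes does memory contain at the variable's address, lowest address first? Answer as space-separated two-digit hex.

A4 48 04 0E F8 26 F8 C2

14049021884411168932 in hexadecimal, padded to 64 bits, is 0xC2F826F80E0448A4.
Split into bytes (most-significant first): C2 F8 26 F8 0E 04 48 A4.
Little-endian: lowest address holds the least-significant byte.
So at ascending addresses the bytes are A4 48 04 0E F8 26 F8 C2.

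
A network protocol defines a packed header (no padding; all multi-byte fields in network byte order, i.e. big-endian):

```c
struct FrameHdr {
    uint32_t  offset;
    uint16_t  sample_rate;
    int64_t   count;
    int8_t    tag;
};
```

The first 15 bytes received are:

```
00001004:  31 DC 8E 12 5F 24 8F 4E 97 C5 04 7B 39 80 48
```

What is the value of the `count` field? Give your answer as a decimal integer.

`count` follows `offset` (4 B), `sample_rate` (2 B), so it starts at offset 4 + 2 = 6 and occupies 8 bytes.
Bytes at offsets 6..13: 8F 4E 97 C5 04 7B 39 80.
In big-endian order the high byte comes first in memory.
The bytes are already most-significant first: 0x8F4E97C5047B3980.
Top bit is set, so as a signed 64-bit value this is 0x8F4E97C5047B3980 − 2^64 = -8120386205662889600.

-8120386205662889600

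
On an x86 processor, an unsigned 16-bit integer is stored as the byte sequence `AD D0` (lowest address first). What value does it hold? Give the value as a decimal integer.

Little-endian stores the least-significant byte at the lowest address.
Reassemble most-significant byte first: D0 AD → 0xD0AD.
0xD0AD = 53421.

53421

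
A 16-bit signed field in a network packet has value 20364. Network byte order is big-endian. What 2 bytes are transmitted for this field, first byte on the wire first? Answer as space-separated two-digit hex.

20364 in hexadecimal, padded to 16 bits, is 0x4F8C.
Split into bytes (most-significant first): 4F 8C.
Big-endian stores the most-significant byte at the lowest address.
So the memory order matches the most-significant-first order: 4F 8C.

4F 8C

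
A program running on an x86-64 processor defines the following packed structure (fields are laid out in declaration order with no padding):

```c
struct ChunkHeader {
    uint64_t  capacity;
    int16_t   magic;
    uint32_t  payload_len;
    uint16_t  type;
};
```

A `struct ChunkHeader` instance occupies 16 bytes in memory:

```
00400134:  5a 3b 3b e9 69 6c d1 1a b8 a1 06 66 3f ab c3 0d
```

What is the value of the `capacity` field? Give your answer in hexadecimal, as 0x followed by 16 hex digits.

0x1AD16C69E93B3B5A

`capacity` is the first field, at byte offset 0, occupying 8 bytes.
Bytes at offsets 0..7: 5A 3B 3B E9 69 6C D1 1A.
Little-endian stores the least-significant byte at the lowest address.
Reassemble most-significant byte first: 1A D1 6C 69 E9 3B 3B 5A → 0x1AD16C69E93B3B5A.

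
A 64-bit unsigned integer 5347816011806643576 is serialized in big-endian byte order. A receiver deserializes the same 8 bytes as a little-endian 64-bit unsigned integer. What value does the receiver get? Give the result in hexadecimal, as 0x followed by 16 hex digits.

0x7895E12B5442374A

5347816011806643576 in 64-bit hexadecimal is 0x4A3742542BE19578.
Stored big-endian, the bytes at ascending addresses are 4A 37 42 54 2B E1 95 78.
Read back as little-endian, the first byte is least significant, giving 0x7895E12B5442374A.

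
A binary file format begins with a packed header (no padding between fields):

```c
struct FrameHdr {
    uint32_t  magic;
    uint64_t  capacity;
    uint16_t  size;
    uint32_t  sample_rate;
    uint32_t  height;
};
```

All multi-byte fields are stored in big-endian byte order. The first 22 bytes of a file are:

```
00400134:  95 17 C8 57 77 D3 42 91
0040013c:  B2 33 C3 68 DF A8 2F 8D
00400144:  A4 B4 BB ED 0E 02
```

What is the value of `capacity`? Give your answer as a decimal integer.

`capacity` follows `magic` (4 bytes), so it starts at byte offset 4 and occupies 8 bytes.
Bytes at offsets 4..11: 77 D3 42 91 B2 33 C3 68.
Big-endian stores the most-significant byte at the lowest address.
The bytes are already most-significant first: 0x77D34291B233C368.
0x77D34291B233C368 = 8634318104126800744.

8634318104126800744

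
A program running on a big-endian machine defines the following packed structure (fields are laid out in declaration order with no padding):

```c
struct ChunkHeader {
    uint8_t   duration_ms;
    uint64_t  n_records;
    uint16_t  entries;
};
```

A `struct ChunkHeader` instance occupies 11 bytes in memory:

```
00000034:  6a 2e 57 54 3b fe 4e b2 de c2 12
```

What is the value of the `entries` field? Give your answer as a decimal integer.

49682

`entries` follows `duration_ms` (1 B), `n_records` (8 B), so it starts at offset 1 + 8 = 9 and occupies 2 bytes.
Bytes at offsets 9..10: C2 12.
Big-endian: lowest address holds the most-significant byte.
The bytes are already most-significant first: 0xC212.
0xC212 = 49682.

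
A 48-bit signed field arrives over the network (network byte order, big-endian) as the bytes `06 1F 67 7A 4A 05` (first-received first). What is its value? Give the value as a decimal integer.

Big-endian stores the most-significant byte at the lowest address.
The bytes are already most-significant first: 0x061F677A4A05.
0x061F677A4A05 = 6731949820421.

6731949820421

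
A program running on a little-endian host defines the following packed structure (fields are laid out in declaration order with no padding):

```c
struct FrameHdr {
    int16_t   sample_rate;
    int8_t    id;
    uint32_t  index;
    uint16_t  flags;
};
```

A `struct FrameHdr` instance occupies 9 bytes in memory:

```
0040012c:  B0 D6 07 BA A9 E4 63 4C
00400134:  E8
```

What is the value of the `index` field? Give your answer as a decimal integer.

`index` follows `sample_rate` (2 B), `id` (1 B), so it starts at offset 2 + 1 = 3 and occupies 4 bytes.
Bytes at offsets 3..6: BA A9 E4 63.
Little-endian: lowest address holds the least-significant byte.
Reassemble most-significant byte first: 63 E4 A9 BA → 0x63E4A9BA.
0x63E4A9BA = 1675930042.

1675930042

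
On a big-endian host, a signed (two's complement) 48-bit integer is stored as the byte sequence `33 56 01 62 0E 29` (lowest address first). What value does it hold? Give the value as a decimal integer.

Big-endian stores the most-significant byte at the lowest address.
The bytes are already most-significant first: 0x335601620E29.
0x335601620E29 = 56444483407401.

56444483407401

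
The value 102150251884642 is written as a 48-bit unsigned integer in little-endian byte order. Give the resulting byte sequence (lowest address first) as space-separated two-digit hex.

62 30 7A B5 E7 5C

102150251884642 in hexadecimal, padded to 48 bits, is 0x5CE7B57A3062.
Split into bytes (most-significant first): 5C E7 B5 7A 30 62.
Little-endian stores the least-significant byte at the lowest address.
So at ascending addresses the bytes are 62 30 7A B5 E7 5C.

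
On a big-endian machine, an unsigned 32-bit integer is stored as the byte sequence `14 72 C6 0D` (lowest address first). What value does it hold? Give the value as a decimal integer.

In big-endian order the high byte comes first in memory.
The bytes are already most-significant first: 0x1472C60D.
0x1472C60D = 343066125.

343066125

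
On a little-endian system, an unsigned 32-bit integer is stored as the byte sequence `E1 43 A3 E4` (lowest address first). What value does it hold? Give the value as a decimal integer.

3835904993

Little-endian stores the least-significant byte at the lowest address.
Reassemble most-significant byte first: E4 A3 43 E1 → 0xE4A343E1.
0xE4A343E1 = 3835904993.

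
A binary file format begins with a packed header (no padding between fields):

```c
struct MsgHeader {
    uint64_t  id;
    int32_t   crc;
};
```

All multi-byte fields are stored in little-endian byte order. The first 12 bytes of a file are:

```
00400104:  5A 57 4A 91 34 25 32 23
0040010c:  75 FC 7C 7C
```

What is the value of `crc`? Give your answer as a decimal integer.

`crc` follows `id` (8 bytes), so it starts at byte offset 8 and occupies 4 bytes.
Bytes at offsets 8..11: 75 FC 7C 7C.
In little-endian order the low byte comes first in memory.
Reassemble most-significant byte first: 7C 7C FC 75 → 0x7C7CFC75.
0x7C7CFC75 = 2088565877.

2088565877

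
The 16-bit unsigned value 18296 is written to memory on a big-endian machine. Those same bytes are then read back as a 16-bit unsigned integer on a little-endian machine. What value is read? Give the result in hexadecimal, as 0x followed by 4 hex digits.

18296 in 16-bit hexadecimal is 0x4778.
Stored big-endian, the bytes at ascending addresses are 47 78.
Read back as little-endian, the first byte is least significant, giving 0x7847.

0x7847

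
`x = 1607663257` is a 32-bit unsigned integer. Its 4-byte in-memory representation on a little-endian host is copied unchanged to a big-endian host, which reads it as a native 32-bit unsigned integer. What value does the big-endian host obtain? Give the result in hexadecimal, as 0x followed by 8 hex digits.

0x99FED25F

1607663257 in 32-bit hexadecimal is 0x5FD2FE99.
Stored little-endian, the bytes at ascending addresses are 99 FE D2 5F.
Read back as big-endian, the last byte is least significant, giving 0x99FED25F.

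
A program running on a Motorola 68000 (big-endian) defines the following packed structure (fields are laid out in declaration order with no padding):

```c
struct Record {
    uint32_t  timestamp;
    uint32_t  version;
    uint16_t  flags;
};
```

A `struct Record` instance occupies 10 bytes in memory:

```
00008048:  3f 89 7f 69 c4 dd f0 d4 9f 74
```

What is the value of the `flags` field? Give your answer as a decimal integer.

`flags` follows `timestamp` (4 B), `version` (4 B), so it starts at offset 4 + 4 = 8 and occupies 2 bytes.
Bytes at offsets 8..9: 9F 74.
Big-endian: lowest address holds the most-significant byte.
The bytes are already most-significant first: 0x9F74.
0x9F74 = 40820.

40820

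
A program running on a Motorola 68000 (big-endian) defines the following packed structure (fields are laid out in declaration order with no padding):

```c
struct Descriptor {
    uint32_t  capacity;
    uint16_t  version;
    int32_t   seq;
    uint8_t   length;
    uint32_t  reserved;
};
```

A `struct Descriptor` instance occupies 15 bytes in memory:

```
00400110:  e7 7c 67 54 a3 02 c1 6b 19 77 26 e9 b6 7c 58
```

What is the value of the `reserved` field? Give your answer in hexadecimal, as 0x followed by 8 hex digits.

`reserved` follows `capacity` (4 B), `version` (2 B), `seq` (4 B), `length` (1 B), so it starts at offset 4 + 2 + 4 + 1 = 11 and occupies 4 bytes.
Bytes at offsets 11..14: E9 B6 7C 58.
Big-endian stores the most-significant byte at the lowest address.
The bytes are already most-significant first: 0xE9B67C58.

0xE9B67C58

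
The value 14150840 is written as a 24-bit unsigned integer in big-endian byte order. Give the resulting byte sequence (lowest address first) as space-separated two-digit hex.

D7 EC B8

14150840 in hexadecimal, padded to 24 bits, is 0xD7ECB8.
Split into bytes (most-significant first): D7 EC B8.
In big-endian order the high byte comes first in memory.
So the memory order matches the most-significant-first order: D7 EC B8.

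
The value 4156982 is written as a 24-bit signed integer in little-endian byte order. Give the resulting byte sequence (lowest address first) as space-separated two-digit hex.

4156982 in hexadecimal, padded to 24 bits, is 0x3F6E36.
Split into bytes (most-significant first): 3F 6E 36.
In little-endian order the low byte comes first in memory.
So at ascending addresses the bytes are 36 6E 3F.

36 6E 3F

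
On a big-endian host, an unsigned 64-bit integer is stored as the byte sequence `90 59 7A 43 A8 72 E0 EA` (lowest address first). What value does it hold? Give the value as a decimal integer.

10401479245396369642

Big-endian stores the most-significant byte at the lowest address.
The bytes are already most-significant first: 0x90597A43A872E0EA.
0x90597A43A872E0EA = 10401479245396369642.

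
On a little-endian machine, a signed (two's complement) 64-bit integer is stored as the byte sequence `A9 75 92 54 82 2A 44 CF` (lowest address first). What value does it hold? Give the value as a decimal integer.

Little-endian: lowest address holds the least-significant byte.
Reassemble most-significant byte first: CF 44 2A 82 54 92 75 A9 → 0xCF442A82549275A9.
Top bit is set, so as a signed 64-bit value this is 0xCF442A82549275A9 − 2^64 = -3511635070189144663.

-3511635070189144663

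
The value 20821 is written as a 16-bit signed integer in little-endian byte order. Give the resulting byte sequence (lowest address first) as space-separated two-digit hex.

20821 in hexadecimal, padded to 16 bits, is 0x5155.
Split into bytes (most-significant first): 51 55.
Little-endian stores the least-significant byte at the lowest address.
So at ascending addresses the bytes are 55 51.

55 51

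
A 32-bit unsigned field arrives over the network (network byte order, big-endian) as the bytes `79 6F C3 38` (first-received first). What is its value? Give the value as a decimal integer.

2037367608

Big-endian: lowest address holds the most-significant byte.
The bytes are already most-significant first: 0x796FC338.
0x796FC338 = 2037367608.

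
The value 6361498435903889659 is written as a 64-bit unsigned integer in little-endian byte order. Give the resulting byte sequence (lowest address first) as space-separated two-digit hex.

FB 20 41 6F 1F 95 48 58

6361498435903889659 in hexadecimal, padded to 64 bits, is 0x5848951F6F4120FB.
Split into bytes (most-significant first): 58 48 95 1F 6F 41 20 FB.
In little-endian order the low byte comes first in memory.
So at ascending addresses the bytes are FB 20 41 6F 1F 95 48 58.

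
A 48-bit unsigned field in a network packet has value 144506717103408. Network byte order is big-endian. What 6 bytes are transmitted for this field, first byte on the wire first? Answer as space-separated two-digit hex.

144506717103408 in hexadecimal, padded to 48 bits, is 0x836D978A6530.
Split into bytes (most-significant first): 83 6D 97 8A 65 30.
Big-endian stores the most-significant byte at the lowest address.
So the memory order matches the most-significant-first order: 83 6D 97 8A 65 30.

83 6D 97 8A 65 30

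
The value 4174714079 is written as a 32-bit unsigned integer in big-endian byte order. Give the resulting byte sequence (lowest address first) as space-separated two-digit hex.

4174714079 in hexadecimal, padded to 32 bits, is 0xF8D514DF.
Split into bytes (most-significant first): F8 D5 14 DF.
In big-endian order the high byte comes first in memory.
So the memory order matches the most-significant-first order: F8 D5 14 DF.

F8 D5 14 DF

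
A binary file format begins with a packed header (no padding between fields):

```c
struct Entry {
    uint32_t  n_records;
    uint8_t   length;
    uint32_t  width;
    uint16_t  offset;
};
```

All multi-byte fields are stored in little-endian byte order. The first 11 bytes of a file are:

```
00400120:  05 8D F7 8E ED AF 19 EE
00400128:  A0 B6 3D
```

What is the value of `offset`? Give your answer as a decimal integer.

`offset` follows `n_records` (4 B), `length` (1 B), `width` (4 B), so it starts at offset 4 + 1 + 4 = 9 and occupies 2 bytes.
Bytes at offsets 9..10: B6 3D.
Little-endian stores the least-significant byte at the lowest address.
Reassemble most-significant byte first: 3D B6 → 0x3DB6.
0x3DB6 = 15798.

15798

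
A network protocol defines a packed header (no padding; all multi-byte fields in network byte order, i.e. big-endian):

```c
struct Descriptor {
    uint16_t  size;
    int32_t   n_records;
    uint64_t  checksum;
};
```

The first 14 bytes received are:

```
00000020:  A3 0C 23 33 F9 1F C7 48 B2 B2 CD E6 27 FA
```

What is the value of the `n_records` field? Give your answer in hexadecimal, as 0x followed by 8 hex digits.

0x2333F91F

`n_records` follows `size` (2 bytes), so it starts at byte offset 2 and occupies 4 bytes.
Bytes at offsets 2..5: 23 33 F9 1F.
In big-endian order the high byte comes first in memory.
The bytes are already most-significant first: 0x2333F91F.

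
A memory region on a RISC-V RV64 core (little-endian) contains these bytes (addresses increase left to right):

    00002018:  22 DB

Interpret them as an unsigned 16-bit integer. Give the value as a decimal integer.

56098

In little-endian order the low byte comes first in memory.
Reassemble most-significant byte first: DB 22 → 0xDB22.
0xDB22 = 56098.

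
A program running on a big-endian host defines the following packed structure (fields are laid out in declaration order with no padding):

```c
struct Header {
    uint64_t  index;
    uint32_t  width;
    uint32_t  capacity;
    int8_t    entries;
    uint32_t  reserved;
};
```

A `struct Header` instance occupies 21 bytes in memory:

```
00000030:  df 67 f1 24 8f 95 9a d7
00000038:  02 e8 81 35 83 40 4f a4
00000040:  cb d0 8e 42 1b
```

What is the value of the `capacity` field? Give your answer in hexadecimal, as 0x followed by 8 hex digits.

`capacity` follows `index` (8 B), `width` (4 B), so it starts at offset 8 + 4 = 12 and occupies 4 bytes.
Bytes at offsets 12..15: 83 40 4F A4.
Big-endian stores the most-significant byte at the lowest address.
The bytes are already most-significant first: 0x83404FA4.

0x83404FA4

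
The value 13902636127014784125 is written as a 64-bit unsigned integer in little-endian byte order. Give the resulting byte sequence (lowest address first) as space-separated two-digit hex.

13902636127014784125 in hexadecimal, padded to 64 bits, is 0xC0F015E5F03A8C7D.
Split into bytes (most-significant first): C0 F0 15 E5 F0 3A 8C 7D.
Little-endian: lowest address holds the least-significant byte.
So at ascending addresses the bytes are 7D 8C 3A F0 E5 15 F0 C0.

7D 8C 3A F0 E5 15 F0 C0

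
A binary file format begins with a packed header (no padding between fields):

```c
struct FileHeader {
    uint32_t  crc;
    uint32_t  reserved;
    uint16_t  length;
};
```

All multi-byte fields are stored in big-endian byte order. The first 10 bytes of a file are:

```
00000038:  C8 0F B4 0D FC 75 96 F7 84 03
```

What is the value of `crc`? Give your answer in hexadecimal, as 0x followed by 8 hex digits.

0xC80FB40D

`crc` is the first field, at byte offset 0, occupying 4 bytes.
Bytes at offsets 0..3: C8 0F B4 0D.
Big-endian stores the most-significant byte at the lowest address.
The bytes are already most-significant first: 0xC80FB40D.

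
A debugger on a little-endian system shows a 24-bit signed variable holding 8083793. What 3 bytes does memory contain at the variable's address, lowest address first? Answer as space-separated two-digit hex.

8083793 in hexadecimal, padded to 24 bits, is 0x7B5951.
Split into bytes (most-significant first): 7B 59 51.
Little-endian stores the least-significant byte at the lowest address.
So at ascending addresses the bytes are 51 59 7B.

51 59 7B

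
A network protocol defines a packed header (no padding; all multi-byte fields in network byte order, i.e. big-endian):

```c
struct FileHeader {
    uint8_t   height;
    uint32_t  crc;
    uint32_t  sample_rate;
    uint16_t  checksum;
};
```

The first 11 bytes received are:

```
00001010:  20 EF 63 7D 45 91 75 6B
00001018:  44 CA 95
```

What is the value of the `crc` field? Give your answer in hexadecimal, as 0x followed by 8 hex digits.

0xEF637D45

`crc` follows `height` (1 byte), so it starts at byte offset 1 and occupies 4 bytes.
Bytes at offsets 1..4: EF 63 7D 45.
Big-endian stores the most-significant byte at the lowest address.
The bytes are already most-significant first: 0xEF637D45.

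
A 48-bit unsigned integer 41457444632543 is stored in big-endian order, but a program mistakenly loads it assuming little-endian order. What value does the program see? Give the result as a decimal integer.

245978188788773

41457444632543 in 48-bit hexadecimal is 0x25B49042B7DF.
Stored big-endian, the bytes at ascending addresses are 25 B4 90 42 B7 DF.
Read back as little-endian, the first byte is least significant, giving 0xDFB74290B425.
0xDFB74290B425 = 245978188788773.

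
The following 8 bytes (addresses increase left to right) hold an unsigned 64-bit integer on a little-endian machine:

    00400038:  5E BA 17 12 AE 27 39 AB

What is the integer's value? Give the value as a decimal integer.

Little-endian stores the least-significant byte at the lowest address.
Reassemble most-significant byte first: AB 39 27 AE 12 17 BA 5E → 0xAB3927AE1217BA5E.
0xAB3927AE1217BA5E = 12337936282739522142.

12337936282739522142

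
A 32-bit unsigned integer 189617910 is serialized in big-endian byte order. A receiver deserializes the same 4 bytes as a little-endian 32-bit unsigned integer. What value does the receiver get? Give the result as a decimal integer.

189617910 in 32-bit hexadecimal is 0x0B4D56F6.
Stored big-endian, the bytes at ascending addresses are 0B 4D 56 F6.
Read back as little-endian, the first byte is least significant, giving 0xF6564D0B.
0xF6564D0B = 4132850955.

4132850955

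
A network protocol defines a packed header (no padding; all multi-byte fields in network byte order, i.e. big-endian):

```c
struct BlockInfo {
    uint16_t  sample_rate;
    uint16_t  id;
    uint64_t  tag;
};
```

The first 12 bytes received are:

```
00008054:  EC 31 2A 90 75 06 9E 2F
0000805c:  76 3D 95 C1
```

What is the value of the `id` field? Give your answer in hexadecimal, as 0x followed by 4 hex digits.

0x2A90

`id` follows `sample_rate` (2 bytes), so it starts at byte offset 2 and occupies 2 bytes.
Bytes at offsets 2..3: 2A 90.
Big-endian: lowest address holds the most-significant byte.
The bytes are already most-significant first: 0x2A90.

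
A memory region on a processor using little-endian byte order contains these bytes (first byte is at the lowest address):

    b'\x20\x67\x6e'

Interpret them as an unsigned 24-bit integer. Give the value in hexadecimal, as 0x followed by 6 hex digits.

0x6E6720

Little-endian stores the least-significant byte at the lowest address.
Reassemble most-significant byte first: 6E 67 20 → 0x6E6720.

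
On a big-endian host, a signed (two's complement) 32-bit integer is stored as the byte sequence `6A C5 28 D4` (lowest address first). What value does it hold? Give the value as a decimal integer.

Big-endian: lowest address holds the most-significant byte.
The bytes are already most-significant first: 0x6AC528D4.
0x6AC528D4 = 1791305940.

1791305940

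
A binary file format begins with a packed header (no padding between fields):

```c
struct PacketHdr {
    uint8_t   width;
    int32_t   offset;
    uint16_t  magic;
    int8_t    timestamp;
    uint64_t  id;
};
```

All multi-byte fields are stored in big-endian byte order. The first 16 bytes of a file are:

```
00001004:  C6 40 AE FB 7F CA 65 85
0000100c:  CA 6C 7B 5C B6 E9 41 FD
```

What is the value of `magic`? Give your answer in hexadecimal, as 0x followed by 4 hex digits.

0xCA65

`magic` follows `width` (1 B), `offset` (4 B), so it starts at offset 1 + 4 = 5 and occupies 2 bytes.
Bytes at offsets 5..6: CA 65.
Big-endian: lowest address holds the most-significant byte.
The bytes are already most-significant first: 0xCA65.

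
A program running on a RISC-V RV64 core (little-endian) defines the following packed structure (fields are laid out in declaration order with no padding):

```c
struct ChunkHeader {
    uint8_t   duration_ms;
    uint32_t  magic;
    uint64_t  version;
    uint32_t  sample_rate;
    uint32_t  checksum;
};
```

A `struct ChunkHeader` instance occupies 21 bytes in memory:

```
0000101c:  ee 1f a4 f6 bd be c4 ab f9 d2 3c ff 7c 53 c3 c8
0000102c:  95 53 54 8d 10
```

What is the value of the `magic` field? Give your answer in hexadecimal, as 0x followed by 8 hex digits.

0xBDF6A41F

`magic` follows `duration_ms` (1 byte), so it starts at byte offset 1 and occupies 4 bytes.
Bytes at offsets 1..4: 1F A4 F6 BD.
Little-endian: lowest address holds the least-significant byte.
Reassemble most-significant byte first: BD F6 A4 1F → 0xBDF6A41F.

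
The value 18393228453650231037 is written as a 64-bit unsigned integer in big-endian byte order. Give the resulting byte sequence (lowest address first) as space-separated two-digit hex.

18393228453650231037 in hexadecimal, padded to 64 bits, is 0xFF41DFD3BC6DEEFD.
Split into bytes (most-significant first): FF 41 DF D3 BC 6D EE FD.
Big-endian stores the most-significant byte at the lowest address.
So the memory order matches the most-significant-first order: FF 41 DF D3 BC 6D EE FD.

FF 41 DF D3 BC 6D EE FD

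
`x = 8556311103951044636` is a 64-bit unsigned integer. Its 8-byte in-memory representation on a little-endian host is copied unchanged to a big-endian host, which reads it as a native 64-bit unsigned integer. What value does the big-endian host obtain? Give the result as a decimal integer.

8556311103951044636 in 64-bit hexadecimal is 0x76BE1F9DA2BB801C.
Stored little-endian, the bytes at ascending addresses are 1C 80 BB A2 9D 1F BE 76.
Read back as big-endian, the last byte is least significant, giving 0x1C80BBA29D1FBE76.
0x1C80BBA29D1FBE76 = 2053847737176145526.

2053847737176145526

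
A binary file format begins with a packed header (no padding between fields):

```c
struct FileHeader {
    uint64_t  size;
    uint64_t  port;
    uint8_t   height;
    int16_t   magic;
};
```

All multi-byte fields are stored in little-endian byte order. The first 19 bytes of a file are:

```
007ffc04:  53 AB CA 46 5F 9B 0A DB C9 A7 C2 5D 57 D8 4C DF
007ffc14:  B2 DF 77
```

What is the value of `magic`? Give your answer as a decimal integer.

`magic` follows `size` (8 B), `port` (8 B), `height` (1 B), so it starts at offset 8 + 8 + 1 = 17 and occupies 2 bytes.
Bytes at offsets 17..18: DF 77.
Little-endian stores the least-significant byte at the lowest address.
Reassemble most-significant byte first: 77 DF → 0x77DF.
0x77DF = 30687.

30687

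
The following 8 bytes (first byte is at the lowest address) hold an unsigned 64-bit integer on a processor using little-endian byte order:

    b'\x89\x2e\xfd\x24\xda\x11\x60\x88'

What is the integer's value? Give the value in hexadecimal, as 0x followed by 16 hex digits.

0x886011DA24FD2E89

Little-endian: lowest address holds the least-significant byte.
Reassemble most-significant byte first: 88 60 11 DA 24 FD 2E 89 → 0x886011DA24FD2E89.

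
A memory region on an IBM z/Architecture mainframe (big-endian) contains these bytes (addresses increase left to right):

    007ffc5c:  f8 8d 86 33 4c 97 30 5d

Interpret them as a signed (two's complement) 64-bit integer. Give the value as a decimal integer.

-536625225700790179

In big-endian order the high byte comes first in memory.
The bytes are already most-significant first: 0xF88D86334C97305D.
Top bit is set, so as a signed 64-bit value this is 0xF88D86334C97305D − 2^64 = -536625225700790179.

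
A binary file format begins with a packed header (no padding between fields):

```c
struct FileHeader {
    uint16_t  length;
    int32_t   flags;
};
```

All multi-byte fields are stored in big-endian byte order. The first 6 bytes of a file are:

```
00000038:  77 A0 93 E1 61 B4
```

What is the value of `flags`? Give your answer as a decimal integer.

-1813945932

`flags` follows `length` (2 bytes), so it starts at byte offset 2 and occupies 4 bytes.
Bytes at offsets 2..5: 93 E1 61 B4.
Big-endian: lowest address holds the most-significant byte.
The bytes are already most-significant first: 0x93E161B4.
Top bit is set, so as a signed 32-bit value this is 0x93E161B4 − 2^32 = -1813945932.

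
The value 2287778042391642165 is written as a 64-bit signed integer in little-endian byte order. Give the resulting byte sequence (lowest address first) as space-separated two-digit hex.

35 40 B1 25 02 D2 BF 1F

2287778042391642165 in hexadecimal, padded to 64 bits, is 0x1FBFD20225B14035.
Split into bytes (most-significant first): 1F BF D2 02 25 B1 40 35.
In little-endian order the low byte comes first in memory.
So at ascending addresses the bytes are 35 40 B1 25 02 D2 BF 1F.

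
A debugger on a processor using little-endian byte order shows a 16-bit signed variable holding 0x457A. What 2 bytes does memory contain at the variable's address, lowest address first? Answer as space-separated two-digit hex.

7A 45

Split into bytes (most-significant first): 45 7A.
In little-endian order the low byte comes first in memory.
So at ascending addresses the bytes are 7A 45.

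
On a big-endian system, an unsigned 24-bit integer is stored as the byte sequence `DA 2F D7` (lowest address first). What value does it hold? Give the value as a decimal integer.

14299095

In big-endian order the high byte comes first in memory.
The bytes are already most-significant first: 0xDA2FD7.
0xDA2FD7 = 14299095.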